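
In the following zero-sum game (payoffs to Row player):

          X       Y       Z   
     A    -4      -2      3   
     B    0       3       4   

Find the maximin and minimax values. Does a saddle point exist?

Maximin = 0, Minimax = 0, Saddle: True

Work:
Row minimums: [-4, 0] → maximin = 0
Column maximums: [0, 3, 4] → minimax = 0
Saddle point exists! Game value = 0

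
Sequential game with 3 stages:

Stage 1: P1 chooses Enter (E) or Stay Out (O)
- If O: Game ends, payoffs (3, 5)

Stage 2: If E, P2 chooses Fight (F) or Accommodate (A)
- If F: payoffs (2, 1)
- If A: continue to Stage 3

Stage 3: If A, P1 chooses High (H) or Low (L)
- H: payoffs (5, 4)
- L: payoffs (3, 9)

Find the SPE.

SPE: (E, A, H); Outcome (5, 4)

Work:
Stage 3: P1 chooses H (5 vs 3)
Stage 2: P2: F->1, A->4 (anticipating H). Choose A
Stage 1: P1: O->3, E->5 (anticipating A, H). Choose E
SPE path: E -> A -> H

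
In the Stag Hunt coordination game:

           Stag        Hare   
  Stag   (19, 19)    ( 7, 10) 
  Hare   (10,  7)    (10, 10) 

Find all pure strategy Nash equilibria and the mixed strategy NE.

Pure NE: (Stag, Stag) and (Hare, Hare); Mixed NE: p = 0.25, q = 0.25

Work:
Check pure NE:
(Stag, Stag): (19, 19) - no unilateral deviation beneficial
(Hare, Hare): (10, 10) - no unilateral deviation beneficial
Mixed NE: P1 plays Stag with p = 0.25, P2 plays Stag with q = 0.25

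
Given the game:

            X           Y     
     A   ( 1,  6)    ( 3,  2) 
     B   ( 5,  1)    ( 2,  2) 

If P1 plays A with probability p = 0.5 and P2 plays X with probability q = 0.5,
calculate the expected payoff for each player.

E[P1] = 2.75, E[P2] = 2.75

Work:
E[P1] = p·q·π₁(A,X) + p·(1-q)·π₁(A,Y) + (1-p)·q·π₁(B,X) + (1-p)·(1-q)·π₁(B,Y)
= 0.5·0.5·1 + 0.5·0.5·3 + 0.5·0.5·5 + 0.5·0.5·2
= 2.75

E[P2] = 2.75 (similar calculation)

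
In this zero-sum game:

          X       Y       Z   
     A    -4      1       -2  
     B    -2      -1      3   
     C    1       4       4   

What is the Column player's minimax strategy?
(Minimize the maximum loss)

Column should play X, value = 1

Work:
Column player minimizes Row's maximum payoff:
Column X: max payoff to Row = 1
Column Y: max payoff to Row = 4
Column Z: max payoff to Row = 4
Minimum is 1, achieved by column X.
Minimax strategy: X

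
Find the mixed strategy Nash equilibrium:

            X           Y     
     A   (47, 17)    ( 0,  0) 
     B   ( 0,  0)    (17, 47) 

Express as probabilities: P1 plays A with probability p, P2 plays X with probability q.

p = 0.7344, q = 0.2656

Work:
Find probabilities that make opponent indifferent:
P2 chooses q to make P1 indifferent between A and B
P1 chooses p to make P2 indifferent between X and Y
Mixed NE: P1 plays (A: 0.7344, B: 0.2656), P2 plays (X: 0.2656, Y: 0.7344)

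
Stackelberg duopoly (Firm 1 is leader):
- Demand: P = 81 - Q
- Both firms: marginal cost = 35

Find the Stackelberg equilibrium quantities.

q₁* (leader) = 23.0, q₂* (follower) = 11.5

Work:
Follower's reaction: q₂ = (a - c - q₁)/2
Leader substitutes: π₁ = q₁·(a - q₁ - (a-c-q₁)/2 - c)
FOC: q₁* = (81 - 35)/2 = 23.00
Then: q₂* = (81 - 35 - 23.0)/2 = 11.50
Leader has first-mover advantage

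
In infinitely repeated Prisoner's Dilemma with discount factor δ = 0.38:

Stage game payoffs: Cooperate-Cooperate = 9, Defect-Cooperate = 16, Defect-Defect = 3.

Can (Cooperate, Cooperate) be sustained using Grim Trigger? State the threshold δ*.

δ* = 0.5385; since δ = 0.38 < 0.5385, cooperation cannot be sustained

Work:
For Grim Trigger:
Cooperate forever: 9/(1-δ)
Defect then punished: 16 + 3·δ/(1-δ)
Need: 9/(1-δ) ≥ 16 + 3·δ/(1-δ)
Solving: δ ≥ (T-R)/(T-P) = (16-9)/(16-3) = 0.5385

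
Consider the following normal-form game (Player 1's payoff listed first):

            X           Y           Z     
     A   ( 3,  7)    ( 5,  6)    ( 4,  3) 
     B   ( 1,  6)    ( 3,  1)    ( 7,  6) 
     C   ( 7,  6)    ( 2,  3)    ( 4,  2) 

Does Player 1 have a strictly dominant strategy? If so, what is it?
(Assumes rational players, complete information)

No strictly dominant strategy exists for Player 1

Work:
A strategy strictly dominates another if it gives a strictly higher payoff against every opponent action. Compare each pair of P1's strategies column-by-column:
  A vs B: [3 vs 1, 5 vs 3, 4 vs 7] → A does not strictly dominate B (column Z: 4 ≤ 7)
  A vs C: [3 vs 7, 5 vs 2, 4 vs 4] → A does not strictly dominate C (column X: 3 ≤ 7)
  B vs A: [1 vs 3, 3 vs 5, 7 vs 4] → B does not strictly dominate A (column X: 1 ≤ 3)
  B vs C: [1 vs 7, 3 vs 2, 7 vs 4] → B does not strictly dominate C (column X: 1 ≤ 7)
  C vs A: [7 vs 3, 2 vs 5, 4 vs 4] → C does not strictly dominate A (column Y: 2 ≤ 5)
  C vs B: [7 vs 1, 2 vs 3, 4 vs 7] → C does not strictly dominate B (column Y: 2 ≤ 3)
No single strategy strictly dominates all others → no strictly dominant strategy.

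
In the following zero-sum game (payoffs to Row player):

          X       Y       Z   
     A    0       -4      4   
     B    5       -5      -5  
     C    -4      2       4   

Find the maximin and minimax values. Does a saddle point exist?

Maximin = -4, Minimax = 2, Saddle: False

Work:
Row minimums: [-4, -5, -4] → maximin = -4
Column maximums: [5, 2, 4] → minimax = 2
No saddle point (maximin ≠ minimax). Mixed strategy needed.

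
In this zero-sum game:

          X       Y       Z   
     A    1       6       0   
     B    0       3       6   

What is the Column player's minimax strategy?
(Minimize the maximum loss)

Column should play X, value = 1

Work:
Column player minimizes Row's maximum payoff:
Column X: max payoff to Row = 1
Column Y: max payoff to Row = 6
Column Z: max payoff to Row = 6
Minimum is 1, achieved by column X.
Minimax strategy: X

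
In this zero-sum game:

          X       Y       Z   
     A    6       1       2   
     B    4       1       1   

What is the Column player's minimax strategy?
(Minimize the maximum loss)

Column should play Y, value = 1

Work:
Column player minimizes Row's maximum payoff:
Column X: max payoff to Row = 6
Column Y: max payoff to Row = 1
Column Z: max payoff to Row = 2
Minimum is 1, achieved by column Y.
Minimax strategy: Y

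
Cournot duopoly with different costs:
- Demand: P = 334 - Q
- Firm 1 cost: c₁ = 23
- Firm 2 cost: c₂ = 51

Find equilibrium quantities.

q₁* = 113.0, q₂* = 85.0

Work:
Reaction: q₁ = (334 - 23 - q₂)/2
Reaction: q₂ = (334 - 51 - q₁)/2
Solve simultaneously:
q₁* = (334 - 2×23 + 51)/3 = 113.0
q₂* = (334 - 2×51 + 23)/3 = 85.0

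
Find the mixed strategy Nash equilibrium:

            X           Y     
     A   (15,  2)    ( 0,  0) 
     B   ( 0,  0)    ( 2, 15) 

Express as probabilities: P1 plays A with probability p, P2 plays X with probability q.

p = 0.8824, q = 0.1176

Work:
Find probabilities that make opponent indifferent:
P2 chooses q to make P1 indifferent between A and B
P1 chooses p to make P2 indifferent between X and Y
Mixed NE: P1 plays (A: 0.8824, B: 0.1176), P2 plays (X: 0.1176, Y: 0.8824)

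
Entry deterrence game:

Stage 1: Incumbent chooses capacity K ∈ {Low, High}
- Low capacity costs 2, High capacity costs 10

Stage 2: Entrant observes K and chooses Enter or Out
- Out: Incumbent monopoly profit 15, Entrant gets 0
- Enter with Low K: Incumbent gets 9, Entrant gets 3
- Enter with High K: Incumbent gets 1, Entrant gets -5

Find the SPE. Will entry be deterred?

SPE: (Low, Enter|Low, Out|High); Entry not deterred. Incumbent net profit = 7, Entrant gets 3

Work:
After Low K: Entrant enters (3 > 0)
After High K: Entrant stays out (-5 < 0)
Incumbent: Low → 9−2=7, High → 15−10=5
Incumbent chooses Low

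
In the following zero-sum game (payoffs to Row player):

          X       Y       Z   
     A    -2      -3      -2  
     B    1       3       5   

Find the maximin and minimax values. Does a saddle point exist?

Maximin = 1, Minimax = 1, Saddle: True

Work:
Row minimums: [-3, 1] → maximin = 1
Column maximums: [1, 3, 5] → minimax = 1
Saddle point exists! Game value = 1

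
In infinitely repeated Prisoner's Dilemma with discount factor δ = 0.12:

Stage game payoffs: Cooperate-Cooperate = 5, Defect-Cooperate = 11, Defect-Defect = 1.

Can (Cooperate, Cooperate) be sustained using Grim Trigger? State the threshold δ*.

δ* = 0.6; since δ = 0.12 < 0.6, cooperation cannot be sustained

Work:
For Grim Trigger:
Cooperate forever: 5/(1-δ)
Defect then punished: 11 + 1·δ/(1-δ)
Need: 5/(1-δ) ≥ 11 + 1·δ/(1-δ)
Solving: δ ≥ (T-R)/(T-P) = (11-5)/(11-1) = 0.6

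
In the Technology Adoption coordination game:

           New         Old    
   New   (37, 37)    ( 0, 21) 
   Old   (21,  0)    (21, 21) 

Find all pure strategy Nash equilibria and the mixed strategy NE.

Pure NE: (New, New) and (Old, Old); Mixed NE: p = 0.5676, q = 0.5676

Work:
Check pure NE:
(New, New): (37, 37) - no unilateral deviation beneficial
(Old, Old): (21, 21) - no unilateral deviation beneficial
Mixed NE: P1 plays New with p = 0.5676, P2 plays New with q = 0.5676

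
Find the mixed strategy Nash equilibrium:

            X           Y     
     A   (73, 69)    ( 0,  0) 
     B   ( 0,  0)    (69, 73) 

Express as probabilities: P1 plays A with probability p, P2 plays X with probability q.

p = 0.5141, q = 0.4859

Work:
Find probabilities that make opponent indifferent:
P2 chooses q to make P1 indifferent between A and B
P1 chooses p to make P2 indifferent between X and Y
Mixed NE: P1 plays (A: 0.5141, B: 0.4859), P2 plays (X: 0.4859, Y: 0.5141)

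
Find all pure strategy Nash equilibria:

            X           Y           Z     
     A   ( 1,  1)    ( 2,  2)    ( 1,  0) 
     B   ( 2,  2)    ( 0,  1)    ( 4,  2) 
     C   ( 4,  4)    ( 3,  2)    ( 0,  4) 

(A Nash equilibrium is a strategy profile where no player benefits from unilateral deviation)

Nash equilibrium: (B, Z), (C, X)

Work:
Best responses:
  P1 vs X: payoffs [1, 2, 4] → best response C (payoff 4)
  P1 vs Y: payoffs [2, 0, 3] → best response C (payoff 3)
  P1 vs Z: payoffs [1, 4, 0] → best response B (payoff 4)
  P2 vs A: payoffs [1, 2, 0] → best response Y (payoff 2)
  P2 vs B: payoffs [2, 1, 2] → best response X/Z (payoff 2)
  P2 vs C: payoffs [4, 2, 4] → best response X/Z (payoff 4)
Mutual best responses: (B,Z), (C,X) → Nash equilibria.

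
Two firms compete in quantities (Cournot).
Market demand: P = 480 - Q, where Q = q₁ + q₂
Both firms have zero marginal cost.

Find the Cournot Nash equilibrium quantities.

q₁* = q₂* = 160.0; P* = 160.0

Work:
Profit: π_i = P·q_i = (a - q_i - q_j)·q_i
FOC: ∂π_i/∂q_i = a - 2q_i - q_j = 0
Reaction function: q_i = (480 - q_j)/2
Symmetry: q* = 480/3 = 160.0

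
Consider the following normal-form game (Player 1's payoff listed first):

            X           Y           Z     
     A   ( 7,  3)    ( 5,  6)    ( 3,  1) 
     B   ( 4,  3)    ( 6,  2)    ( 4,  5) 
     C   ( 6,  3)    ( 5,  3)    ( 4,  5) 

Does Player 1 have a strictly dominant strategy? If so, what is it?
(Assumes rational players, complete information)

No strictly dominant strategy exists for Player 1

Work:
A strategy strictly dominates another if it gives a strictly higher payoff against every opponent action. Compare each pair of P1's strategies column-by-column:
  A vs B: [7 vs 4, 5 vs 6, 3 vs 4] → A does not strictly dominate B (column Y: 5 ≤ 6)
  A vs C: [7 vs 6, 5 vs 5, 3 vs 4] → A does not strictly dominate C (column Y: 5 ≤ 5)
  B vs A: [4 vs 7, 6 vs 5, 4 vs 3] → B does not strictly dominate A (column X: 4 ≤ 7)
  B vs C: [4 vs 6, 6 vs 5, 4 vs 4] → B does not strictly dominate C (column X: 4 ≤ 6)
  C vs A: [6 vs 7, 5 vs 5, 4 vs 3] → C does not strictly dominate A (column X: 6 ≤ 7)
  C vs B: [6 vs 4, 5 vs 6, 4 vs 4] → C does not strictly dominate B (column Y: 5 ≤ 6)
No single strategy strictly dominates all others → no strictly dominant strategy.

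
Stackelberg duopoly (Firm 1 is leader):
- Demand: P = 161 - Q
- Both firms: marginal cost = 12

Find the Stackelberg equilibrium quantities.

q₁* (leader) = 74.5, q₂* (follower) = 37.25

Work:
Follower's reaction: q₂ = (a - c - q₁)/2
Leader substitutes: π₁ = q₁·(a - q₁ - (a-c-q₁)/2 - c)
FOC: q₁* = (161 - 12)/2 = 74.50
Then: q₂* = (161 - 12 - 74.5)/2 = 37.25
Leader has first-mover advantage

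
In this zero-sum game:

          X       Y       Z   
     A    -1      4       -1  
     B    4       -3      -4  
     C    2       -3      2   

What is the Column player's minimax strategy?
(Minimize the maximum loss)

Column should play Z, value = 2

Work:
Column player minimizes Row's maximum payoff:
Column X: max payoff to Row = 4
Column Y: max payoff to Row = 4
Column Z: max payoff to Row = 2
Minimum is 2, achieved by column Z.
Minimax strategy: Z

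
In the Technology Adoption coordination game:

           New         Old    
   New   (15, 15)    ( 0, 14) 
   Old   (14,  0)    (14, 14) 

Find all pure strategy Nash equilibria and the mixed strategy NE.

Pure NE: (New, New) and (Old, Old); Mixed NE: p = 0.9333, q = 0.9333

Work:
Check pure NE:
(New, New): (15, 15) - no unilateral deviation beneficial
(Old, Old): (14, 14) - no unilateral deviation beneficial
Mixed NE: P1 plays New with p = 0.9333, P2 plays New with q = 0.9333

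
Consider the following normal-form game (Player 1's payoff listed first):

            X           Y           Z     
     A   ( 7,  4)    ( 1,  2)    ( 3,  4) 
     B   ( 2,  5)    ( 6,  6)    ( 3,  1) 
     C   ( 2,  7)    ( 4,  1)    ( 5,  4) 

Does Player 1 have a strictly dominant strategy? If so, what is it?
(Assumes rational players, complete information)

No strictly dominant strategy exists for Player 1

Work:
A strategy strictly dominates another if it gives a strictly higher payoff against every opponent action. Compare each pair of P1's strategies column-by-column:
  A vs B: [7 vs 2, 1 vs 6, 3 vs 3] → A does not strictly dominate B (column Y: 1 ≤ 6)
  A vs C: [7 vs 2, 1 vs 4, 3 vs 5] → A does not strictly dominate C (column Y: 1 ≤ 4)
  B vs A: [2 vs 7, 6 vs 1, 3 vs 3] → B does not strictly dominate A (column X: 2 ≤ 7)
  B vs C: [2 vs 2, 6 vs 4, 3 vs 5] → B does not strictly dominate C (column X: 2 ≤ 2)
  C vs A: [2 vs 7, 4 vs 1, 5 vs 3] → C does not strictly dominate A (column X: 2 ≤ 7)
  C vs B: [2 vs 2, 4 vs 6, 5 vs 3] → C does not strictly dominate B (column X: 2 ≤ 2)
No single strategy strictly dominates all others → no strictly dominant strategy.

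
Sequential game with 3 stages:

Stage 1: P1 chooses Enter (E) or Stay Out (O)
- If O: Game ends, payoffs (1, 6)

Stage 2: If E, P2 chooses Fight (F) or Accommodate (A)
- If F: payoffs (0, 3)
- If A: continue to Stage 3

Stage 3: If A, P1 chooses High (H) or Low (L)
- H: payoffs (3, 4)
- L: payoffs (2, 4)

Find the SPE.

SPE: (E, A, H); Outcome (3, 4)

Work:
Stage 3: P1 chooses H (3 vs 2)
Stage 2: P2: F->3, A->4 (anticipating H). Choose A
Stage 1: P1: O->1, E->3 (anticipating A, H). Choose E
SPE path: E -> A -> H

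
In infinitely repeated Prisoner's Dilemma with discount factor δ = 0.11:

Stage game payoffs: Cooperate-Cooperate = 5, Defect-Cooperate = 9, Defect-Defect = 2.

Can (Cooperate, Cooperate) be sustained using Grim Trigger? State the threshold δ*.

δ* = 0.5714; since δ = 0.11 < 0.5714, cooperation cannot be sustained

Work:
For Grim Trigger:
Cooperate forever: 5/(1-δ)
Defect then punished: 9 + 2·δ/(1-δ)
Need: 5/(1-δ) ≥ 9 + 2·δ/(1-δ)
Solving: δ ≥ (T-R)/(T-P) = (9-5)/(9-2) = 0.5714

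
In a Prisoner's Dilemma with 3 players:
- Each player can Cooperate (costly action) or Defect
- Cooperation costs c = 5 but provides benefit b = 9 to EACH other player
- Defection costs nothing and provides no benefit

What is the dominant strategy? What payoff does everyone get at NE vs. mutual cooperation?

Dominant: Defect; NE payoff = 0; Coop payoff = 13

Work:
Defect dominates (saves cost c = 5, benefit to others is external)
NE: All defect → everyone gets 0
If all cooperate: each receives (2)×9 - 5 = 13
Social dilemma: 13 > 0 but NE gives 0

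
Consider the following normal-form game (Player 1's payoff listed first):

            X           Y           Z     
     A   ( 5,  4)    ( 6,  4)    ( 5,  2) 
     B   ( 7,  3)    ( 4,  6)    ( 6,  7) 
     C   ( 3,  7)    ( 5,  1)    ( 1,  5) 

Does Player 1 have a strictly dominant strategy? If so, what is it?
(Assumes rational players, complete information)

No strictly dominant strategy exists for Player 1

Work:
A strategy strictly dominates another if it gives a strictly higher payoff against every opponent action. Compare each pair of P1's strategies column-by-column:
  A vs B: [5 vs 7, 6 vs 4, 5 vs 6] → A does not strictly dominate B (column X: 5 ≤ 7)
  A vs C: [5 vs 3, 6 vs 5, 5 vs 1] → A strictly dominates C
  B vs A: [7 vs 5, 4 vs 6, 6 vs 5] → B does not strictly dominate A (column Y: 4 ≤ 6)
  B vs C: [7 vs 3, 4 vs 5, 6 vs 1] → B does not strictly dominate C (column Y: 4 ≤ 5)
  C vs A: [3 vs 5, 5 vs 6, 1 vs 5] → C does not strictly dominate A (column X: 3 ≤ 5)
  C vs B: [3 vs 7, 5 vs 4, 1 vs 6] → C does not strictly dominate B (column X: 3 ≤ 7)
No single strategy strictly dominates all others → no strictly dominant strategy.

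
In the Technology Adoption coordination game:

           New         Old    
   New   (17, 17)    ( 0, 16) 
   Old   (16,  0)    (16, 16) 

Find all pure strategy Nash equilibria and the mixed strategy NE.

Pure NE: (New, New) and (Old, Old); Mixed NE: p = 0.9412, q = 0.9412

Work:
Check pure NE:
(New, New): (17, 17) - no unilateral deviation beneficial
(Old, Old): (16, 16) - no unilateral deviation beneficial
Mixed NE: P1 plays New with p = 0.9412, P2 plays New with q = 0.9412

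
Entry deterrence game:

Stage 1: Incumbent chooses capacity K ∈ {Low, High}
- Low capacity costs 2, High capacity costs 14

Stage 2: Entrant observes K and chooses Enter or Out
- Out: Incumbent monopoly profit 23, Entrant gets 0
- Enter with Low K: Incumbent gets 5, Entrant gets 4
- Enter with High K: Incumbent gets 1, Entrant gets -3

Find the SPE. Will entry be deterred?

SPE: (High, Enter|Low, Out|High); Entry deterred. Incumbent net profit = 9

Work:
After Low K: Entrant enters (4 > 0)
After High K: Entrant stays out (-3 < 0)
Incumbent: Low → 5−2=3, High → 23−14=9
Incumbent chooses High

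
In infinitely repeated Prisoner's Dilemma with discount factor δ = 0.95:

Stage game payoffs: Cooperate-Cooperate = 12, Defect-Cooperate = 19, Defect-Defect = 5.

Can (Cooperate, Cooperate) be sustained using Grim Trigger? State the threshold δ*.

δ* = 0.5; since δ = 0.95 ≥ 0.5, cooperation can be sustained

Work:
For Grim Trigger:
Cooperate forever: 12/(1-δ)
Defect then punished: 19 + 5·δ/(1-δ)
Need: 12/(1-δ) ≥ 19 + 5·δ/(1-δ)
Solving: δ ≥ (T-R)/(T-P) = (19-12)/(19-5) = 0.5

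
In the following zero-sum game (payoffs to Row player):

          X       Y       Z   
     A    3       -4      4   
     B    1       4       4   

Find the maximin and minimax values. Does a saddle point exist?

Maximin = 1, Minimax = 3, Saddle: False

Work:
Row minimums: [-4, 1] → maximin = 1
Column maximums: [3, 4, 4] → minimax = 3
No saddle point (maximin ≠ minimax). Mixed strategy needed.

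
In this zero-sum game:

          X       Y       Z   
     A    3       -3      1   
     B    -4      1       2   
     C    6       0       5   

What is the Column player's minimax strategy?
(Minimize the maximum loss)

Column should play Y, value = 1

Work:
Column player minimizes Row's maximum payoff:
Column X: max payoff to Row = 6
Column Y: max payoff to Row = 1
Column Z: max payoff to Row = 5
Minimum is 1, achieved by column Y.
Minimax strategy: Y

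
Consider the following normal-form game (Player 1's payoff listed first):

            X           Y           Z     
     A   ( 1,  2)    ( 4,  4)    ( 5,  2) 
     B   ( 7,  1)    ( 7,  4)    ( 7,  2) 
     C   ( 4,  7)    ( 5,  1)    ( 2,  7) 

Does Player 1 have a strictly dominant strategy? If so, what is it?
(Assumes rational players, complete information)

Yes, Player 1's strictly dominant strategy is B

Work:
A strategy strictly dominates another if it gives a strictly higher payoff against every opponent action. Compare each pair of P1's strategies column-by-column:
  A vs B: [1 vs 7, 4 vs 7, 5 vs 7] → A does not strictly dominate B (column X: 1 ≤ 7)
  A vs C: [1 vs 4, 4 vs 5, 5 vs 2] → A does not strictly dominate C (column X: 1 ≤ 4)
  B vs A: [7 vs 1, 7 vs 4, 7 vs 5] → B strictly dominates A
  B vs C: [7 vs 4, 7 vs 5, 7 vs 2] → B strictly dominates C
  C vs A: [4 vs 1, 5 vs 4, 2 vs 5] → C does not strictly dominate A (column Z: 2 ≤ 5)
  C vs B: [4 vs 7, 5 vs 7, 2 vs 7] → C does not strictly dominate B (column X: 4 ≤ 7)
B strictly dominates every other strategy → strictly dominant.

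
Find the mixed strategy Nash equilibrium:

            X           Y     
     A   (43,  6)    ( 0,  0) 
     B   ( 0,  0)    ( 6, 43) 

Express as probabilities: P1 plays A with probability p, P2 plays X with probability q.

p = 0.8776, q = 0.1224

Work:
Find probabilities that make opponent indifferent:
P2 chooses q to make P1 indifferent between A and B
P1 chooses p to make P2 indifferent between X and Y
Mixed NE: P1 plays (A: 0.8776, B: 0.1224), P2 plays (X: 0.1224, Y: 0.8776)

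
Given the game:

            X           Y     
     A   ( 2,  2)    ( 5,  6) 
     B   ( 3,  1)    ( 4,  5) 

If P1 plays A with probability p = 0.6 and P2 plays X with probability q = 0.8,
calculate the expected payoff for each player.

E[P1] = 2.84, E[P2] = 2.4

Work:
E[P1] = p·q·π₁(A,X) + p·(1-q)·π₁(A,Y) + (1-p)·q·π₁(B,X) + (1-p)·(1-q)·π₁(B,Y)
= 0.6·0.8·2 + 0.6·0.2·5 + 0.4·0.8·3 + 0.4·0.2·4
= 2.84

E[P2] = 2.4 (similar calculation)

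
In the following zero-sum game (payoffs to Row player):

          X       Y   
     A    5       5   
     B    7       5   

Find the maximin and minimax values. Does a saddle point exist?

Maximin = 5, Minimax = 5, Saddle: True

Work:
Row minimums: [5, 5] → maximin = 5
Column maximums: [7, 5] → minimax = 5
Saddle point exists! Game value = 5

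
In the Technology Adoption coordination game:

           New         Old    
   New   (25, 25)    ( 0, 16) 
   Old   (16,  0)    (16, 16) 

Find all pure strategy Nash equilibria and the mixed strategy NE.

Pure NE: (New, New) and (Old, Old); Mixed NE: p = 0.64, q = 0.64

Work:
Check pure NE:
(New, New): (25, 25) - no unilateral deviation beneficial
(Old, Old): (16, 16) - no unilateral deviation beneficial
Mixed NE: P1 plays New with p = 0.64, P2 plays New with q = 0.64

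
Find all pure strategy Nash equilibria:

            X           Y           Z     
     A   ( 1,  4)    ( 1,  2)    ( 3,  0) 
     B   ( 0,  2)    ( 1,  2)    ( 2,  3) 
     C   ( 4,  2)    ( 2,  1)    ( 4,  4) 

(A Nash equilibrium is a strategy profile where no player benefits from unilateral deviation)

Nash equilibrium: (C, Z)

Work:
Best responses:
  P1 vs X: payoffs [1, 0, 4] → best response C (payoff 4)
  P1 vs Y: payoffs [1, 1, 2] → best response C (payoff 2)
  P1 vs Z: payoffs [3, 2, 4] → best response C (payoff 4)
  P2 vs A: payoffs [4, 2, 0] → best response X (payoff 4)
  P2 vs B: payoffs [2, 2, 3] → best response Z (payoff 3)
  P2 vs C: payoffs [2, 1, 4] → best response Z (payoff 4)
Mutual best responses: (C,Z) → Nash equilibria.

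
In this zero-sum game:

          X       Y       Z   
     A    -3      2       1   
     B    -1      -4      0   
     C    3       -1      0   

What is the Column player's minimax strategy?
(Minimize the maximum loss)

Column should play Z, value = 1

Work:
Column player minimizes Row's maximum payoff:
Column X: max payoff to Row = 3
Column Y: max payoff to Row = 2
Column Z: max payoff to Row = 1
Minimum is 1, achieved by column Z.
Minimax strategy: Z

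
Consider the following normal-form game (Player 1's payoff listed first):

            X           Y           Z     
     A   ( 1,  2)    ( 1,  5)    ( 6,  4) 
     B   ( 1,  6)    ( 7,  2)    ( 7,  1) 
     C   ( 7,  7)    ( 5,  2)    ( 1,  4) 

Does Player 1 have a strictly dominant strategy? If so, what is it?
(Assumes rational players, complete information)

No strictly dominant strategy exists for Player 1

Work:
A strategy strictly dominates another if it gives a strictly higher payoff against every opponent action. Compare each pair of P1's strategies column-by-column:
  A vs B: [1 vs 1, 1 vs 7, 6 vs 7] → A does not strictly dominate B (column X: 1 ≤ 1)
  A vs C: [1 vs 7, 1 vs 5, 6 vs 1] → A does not strictly dominate C (column X: 1 ≤ 7)
  B vs A: [1 vs 1, 7 vs 1, 7 vs 6] → B does not strictly dominate A (column X: 1 ≤ 1)
  B vs C: [1 vs 7, 7 vs 5, 7 vs 1] → B does not strictly dominate C (column X: 1 ≤ 7)
  C vs A: [7 vs 1, 5 vs 1, 1 vs 6] → C does not strictly dominate A (column Z: 1 ≤ 6)
  C vs B: [7 vs 1, 5 vs 7, 1 vs 7] → C does not strictly dominate B (column Y: 5 ≤ 7)
No single strategy strictly dominates all others → no strictly dominant strategy.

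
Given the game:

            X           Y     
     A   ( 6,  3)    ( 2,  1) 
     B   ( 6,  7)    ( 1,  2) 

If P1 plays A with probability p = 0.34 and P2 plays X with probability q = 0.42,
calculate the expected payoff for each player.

E[P1] = 3.2972, E[P2] = 3.3316

Work:
E[P1] = p·q·π₁(A,X) + p·(1-q)·π₁(A,Y) + (1-p)·q·π₁(B,X) + (1-p)·(1-q)·π₁(B,Y)
= 0.34·0.42·6 + 0.34·0.58·2 + 0.66·0.42·6 + 0.66·0.58·1
= 3.2972

E[P2] = 3.3316 (similar calculation)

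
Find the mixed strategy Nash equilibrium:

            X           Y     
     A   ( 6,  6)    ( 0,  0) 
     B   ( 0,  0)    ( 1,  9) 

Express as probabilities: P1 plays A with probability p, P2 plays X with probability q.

p = 0.6, q = 0.1429

Work:
Find probabilities that make opponent indifferent:
P2 chooses q to make P1 indifferent between A and B
P1 chooses p to make P2 indifferent between X and Y
Mixed NE: P1 plays (A: 0.6, B: 0.4), P2 plays (X: 0.1429, Y: 0.8571)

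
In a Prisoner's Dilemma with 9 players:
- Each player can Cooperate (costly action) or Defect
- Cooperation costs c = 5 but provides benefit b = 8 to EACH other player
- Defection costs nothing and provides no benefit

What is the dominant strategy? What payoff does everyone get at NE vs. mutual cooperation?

Dominant: Defect; NE payoff = 0; Coop payoff = 59

Work:
Defect dominates (saves cost c = 5, benefit to others is external)
NE: All defect → everyone gets 0
If all cooperate: each receives (8)×8 - 5 = 59
Social dilemma: 59 > 0 but NE gives 0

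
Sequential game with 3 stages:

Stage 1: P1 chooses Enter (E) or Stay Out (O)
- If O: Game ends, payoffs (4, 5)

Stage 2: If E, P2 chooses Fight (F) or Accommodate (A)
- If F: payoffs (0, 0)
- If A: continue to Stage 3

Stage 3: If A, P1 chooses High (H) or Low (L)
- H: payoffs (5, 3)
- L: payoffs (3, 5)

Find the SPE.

SPE: (E, A, H); Outcome (5, 3)

Work:
Stage 3: P1 chooses H (5 vs 3)
Stage 2: P2: F->0, A->3 (anticipating H). Choose A
Stage 1: P1: O->4, E->5 (anticipating A, H). Choose E
SPE path: E -> A -> H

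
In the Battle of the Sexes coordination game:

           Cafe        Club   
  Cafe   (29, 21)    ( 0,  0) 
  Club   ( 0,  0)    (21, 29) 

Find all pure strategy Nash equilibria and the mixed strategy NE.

Pure NE: (Cafe, Cafe) and (Club, Club); Mixed NE: p = 0.58, q = 0.42

Work:
Check pure NE:
(Cafe, Cafe): (29, 21) - no unilateral deviation beneficial
(Club, Club): (21, 29) - no unilateral deviation beneficial
Mixed NE: P1 plays Cafe with p = 0.58, P2 plays Cafe with q = 0.42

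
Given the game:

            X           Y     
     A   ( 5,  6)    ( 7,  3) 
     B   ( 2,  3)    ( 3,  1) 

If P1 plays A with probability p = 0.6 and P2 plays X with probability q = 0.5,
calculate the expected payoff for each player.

E[P1] = 4.6, E[P2] = 3.5

Work:
E[P1] = p·q·π₁(A,X) + p·(1-q)·π₁(A,Y) + (1-p)·q·π₁(B,X) + (1-p)·(1-q)·π₁(B,Y)
= 0.6·0.5·5 + 0.6·0.5·7 + 0.4·0.5·2 + 0.4·0.5·3
= 4.6

E[P2] = 3.5 (similar calculation)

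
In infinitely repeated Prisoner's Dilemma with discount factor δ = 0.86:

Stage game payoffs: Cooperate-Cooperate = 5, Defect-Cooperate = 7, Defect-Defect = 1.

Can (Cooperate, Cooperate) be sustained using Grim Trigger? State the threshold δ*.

δ* = 0.3333; since δ = 0.86 ≥ 0.3333, cooperation can be sustained

Work:
For Grim Trigger:
Cooperate forever: 5/(1-δ)
Defect then punished: 7 + 1·δ/(1-δ)
Need: 5/(1-δ) ≥ 7 + 1·δ/(1-δ)
Solving: δ ≥ (T-R)/(T-P) = (7-5)/(7-1) = 0.3333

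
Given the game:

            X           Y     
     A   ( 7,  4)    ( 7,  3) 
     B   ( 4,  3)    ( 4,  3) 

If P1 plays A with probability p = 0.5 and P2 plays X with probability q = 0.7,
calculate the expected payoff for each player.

E[P1] = 5.5, E[P2] = 3.35

Work:
E[P1] = p·q·π₁(A,X) + p·(1-q)·π₁(A,Y) + (1-p)·q·π₁(B,X) + (1-p)·(1-q)·π₁(B,Y)
= 0.5·0.7·7 + 0.5·0.3·7 + 0.5·0.7·4 + 0.5·0.3·4
= 5.5

E[P2] = 3.35 (similar calculation)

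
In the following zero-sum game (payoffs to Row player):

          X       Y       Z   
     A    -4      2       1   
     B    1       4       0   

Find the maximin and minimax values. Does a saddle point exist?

Maximin = 0, Minimax = 1, Saddle: False

Work:
Row minimums: [-4, 0] → maximin = 0
Column maximums: [1, 4, 1] → minimax = 1
No saddle point (maximin ≠ minimax). Mixed strategy needed.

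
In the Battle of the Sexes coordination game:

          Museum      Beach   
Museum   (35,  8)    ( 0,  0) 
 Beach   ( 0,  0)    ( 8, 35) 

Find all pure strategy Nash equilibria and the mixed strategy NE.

Pure NE: (Museum, Museum) and (Beach, Beach); Mixed NE: p = 0.814, q = 0.186

Work:
Check pure NE:
(Museum, Museum): (35, 8) - no unilateral deviation beneficial
(Beach, Beach): (8, 35) - no unilateral deviation beneficial
Mixed NE: P1 plays Museum with p = 0.814, P2 plays Museum with q = 0.186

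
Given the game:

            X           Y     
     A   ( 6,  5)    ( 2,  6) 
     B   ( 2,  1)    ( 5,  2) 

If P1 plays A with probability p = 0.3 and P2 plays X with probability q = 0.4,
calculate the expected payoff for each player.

E[P1] = 3.74, E[P2] = 2.8

Work:
E[P1] = p·q·π₁(A,X) + p·(1-q)·π₁(A,Y) + (1-p)·q·π₁(B,X) + (1-p)·(1-q)·π₁(B,Y)
= 0.3·0.4·6 + 0.3·0.6·2 + 0.7·0.4·2 + 0.7·0.6·5
= 3.74

E[P2] = 2.8 (similar calculation)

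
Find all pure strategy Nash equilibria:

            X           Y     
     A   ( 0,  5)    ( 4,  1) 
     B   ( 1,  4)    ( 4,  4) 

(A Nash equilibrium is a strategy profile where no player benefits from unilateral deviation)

Nash equilibrium: (B, X), (B, Y)

Work:
Best responses:
  P1 vs X: payoffs [0, 1] → best response B (payoff 1)
  P1 vs Y: payoffs [4, 4] → best response A/B (payoff 4)
  P2 vs A: payoffs [5, 1] → best response X (payoff 5)
  P2 vs B: payoffs [4, 4] → best response X/Y (payoff 4)
Mutual best responses: (B,X), (B,Y) → Nash equilibria.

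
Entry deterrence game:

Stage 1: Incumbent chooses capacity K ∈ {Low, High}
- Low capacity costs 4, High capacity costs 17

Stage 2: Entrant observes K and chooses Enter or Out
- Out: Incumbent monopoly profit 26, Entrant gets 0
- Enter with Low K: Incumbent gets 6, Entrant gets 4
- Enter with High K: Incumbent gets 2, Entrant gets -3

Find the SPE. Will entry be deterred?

SPE: (High, Enter|Low, Out|High); Entry deterred. Incumbent net profit = 9

Work:
After Low K: Entrant enters (4 > 0)
After High K: Entrant stays out (-3 < 0)
Incumbent: Low → 6−4=2, High → 26−17=9
Incumbent chooses High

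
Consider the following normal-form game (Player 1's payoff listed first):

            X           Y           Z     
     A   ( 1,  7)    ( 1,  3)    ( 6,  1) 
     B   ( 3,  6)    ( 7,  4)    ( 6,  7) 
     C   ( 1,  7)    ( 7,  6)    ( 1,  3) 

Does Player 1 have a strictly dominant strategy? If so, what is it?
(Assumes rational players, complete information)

No strictly dominant strategy exists for Player 1

Work:
A strategy strictly dominates another if it gives a strictly higher payoff against every opponent action. Compare each pair of P1's strategies column-by-column:
  A vs B: [1 vs 3, 1 vs 7, 6 vs 6] → A does not strictly dominate B (column X: 1 ≤ 3)
  A vs C: [1 vs 1, 1 vs 7, 6 vs 1] → A does not strictly dominate C (column X: 1 ≤ 1)
  B vs A: [3 vs 1, 7 vs 1, 6 vs 6] → B does not strictly dominate A (column Z: 6 ≤ 6)
  B vs C: [3 vs 1, 7 vs 7, 6 vs 1] → B does not strictly dominate C (column Y: 7 ≤ 7)
  C vs A: [1 vs 1, 7 vs 1, 1 vs 6] → C does not strictly dominate A (column X: 1 ≤ 1)
  C vs B: [1 vs 3, 7 vs 7, 1 vs 6] → C does not strictly dominate B (column X: 1 ≤ 3)
No single strategy strictly dominates all others → no strictly dominant strategy.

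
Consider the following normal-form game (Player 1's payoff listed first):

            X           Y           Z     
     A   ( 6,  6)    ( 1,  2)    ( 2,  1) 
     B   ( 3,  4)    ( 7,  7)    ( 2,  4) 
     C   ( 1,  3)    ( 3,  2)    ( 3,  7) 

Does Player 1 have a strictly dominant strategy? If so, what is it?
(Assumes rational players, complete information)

No strictly dominant strategy exists for Player 1

Work:
A strategy strictly dominates another if it gives a strictly higher payoff against every opponent action. Compare each pair of P1's strategies column-by-column:
  A vs B: [6 vs 3, 1 vs 7, 2 vs 2] → A does not strictly dominate B (column Y: 1 ≤ 7)
  A vs C: [6 vs 1, 1 vs 3, 2 vs 3] → A does not strictly dominate C (column Y: 1 ≤ 3)
  B vs A: [3 vs 6, 7 vs 1, 2 vs 2] → B does not strictly dominate A (column X: 3 ≤ 6)
  B vs C: [3 vs 1, 7 vs 3, 2 vs 3] → B does not strictly dominate C (column Z: 2 ≤ 3)
  C vs A: [1 vs 6, 3 vs 1, 3 vs 2] → C does not strictly dominate A (column X: 1 ≤ 6)
  C vs B: [1 vs 3, 3 vs 7, 3 vs 2] → C does not strictly dominate B (column X: 1 ≤ 3)
No single strategy strictly dominates all others → no strictly dominant strategy.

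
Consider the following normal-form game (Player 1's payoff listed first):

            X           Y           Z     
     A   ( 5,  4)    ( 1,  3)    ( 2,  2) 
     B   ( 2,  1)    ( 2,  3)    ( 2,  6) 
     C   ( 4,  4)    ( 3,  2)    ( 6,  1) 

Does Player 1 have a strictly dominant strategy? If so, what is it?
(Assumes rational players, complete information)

No strictly dominant strategy exists for Player 1

Work:
A strategy strictly dominates another if it gives a strictly higher payoff against every opponent action. Compare each pair of P1's strategies column-by-column:
  A vs B: [5 vs 2, 1 vs 2, 2 vs 2] → A does not strictly dominate B (column Y: 1 ≤ 2)
  A vs C: [5 vs 4, 1 vs 3, 2 vs 6] → A does not strictly dominate C (column Y: 1 ≤ 3)
  B vs A: [2 vs 5, 2 vs 1, 2 vs 2] → B does not strictly dominate A (column X: 2 ≤ 5)
  B vs C: [2 vs 4, 2 vs 3, 2 vs 6] → B does not strictly dominate C (column X: 2 ≤ 4)
  C vs A: [4 vs 5, 3 vs 1, 6 vs 2] → C does not strictly dominate A (column X: 4 ≤ 5)
  C vs B: [4 vs 2, 3 vs 2, 6 vs 2] → C strictly dominates B
No single strategy strictly dominates all others → no strictly dominant strategy.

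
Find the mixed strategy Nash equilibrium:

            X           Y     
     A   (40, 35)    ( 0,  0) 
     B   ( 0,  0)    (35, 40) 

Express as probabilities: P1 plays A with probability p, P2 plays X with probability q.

p = 0.5333, q = 0.4667

Work:
Find probabilities that make opponent indifferent:
P2 chooses q to make P1 indifferent between A and B
P1 chooses p to make P2 indifferent between X and Y
Mixed NE: P1 plays (A: 0.5333, B: 0.4667), P2 plays (X: 0.4667, Y: 0.5333)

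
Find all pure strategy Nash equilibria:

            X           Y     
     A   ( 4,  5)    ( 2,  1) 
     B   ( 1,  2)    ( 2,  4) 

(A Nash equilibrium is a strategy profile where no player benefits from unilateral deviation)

Nash equilibrium: (A, X), (B, Y)

Work:
Best responses:
  P1 vs X: payoffs [4, 1] → best response A (payoff 4)
  P1 vs Y: payoffs [2, 2] → best response A/B (payoff 2)
  P2 vs A: payoffs [5, 1] → best response X (payoff 5)
  P2 vs B: payoffs [2, 4] → best response Y (payoff 4)
Mutual best responses: (A,X), (B,Y) → Nash equilibria.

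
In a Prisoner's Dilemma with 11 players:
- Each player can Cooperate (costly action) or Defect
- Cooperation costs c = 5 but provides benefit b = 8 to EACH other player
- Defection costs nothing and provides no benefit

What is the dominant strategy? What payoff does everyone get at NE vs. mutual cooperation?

Dominant: Defect; NE payoff = 0; Coop payoff = 75

Work:
Defect dominates (saves cost c = 5, benefit to others is external)
NE: All defect → everyone gets 0
If all cooperate: each receives (10)×8 - 5 = 75
Social dilemma: 75 > 0 but NE gives 0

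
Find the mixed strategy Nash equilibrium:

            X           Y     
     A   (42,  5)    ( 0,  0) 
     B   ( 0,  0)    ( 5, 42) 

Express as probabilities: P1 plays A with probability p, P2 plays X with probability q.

p = 0.8936, q = 0.1064

Work:
Find probabilities that make opponent indifferent:
P2 chooses q to make P1 indifferent between A and B
P1 chooses p to make P2 indifferent between X and Y
Mixed NE: P1 plays (A: 0.8936, B: 0.1064), P2 plays (X: 0.1064, Y: 0.8936)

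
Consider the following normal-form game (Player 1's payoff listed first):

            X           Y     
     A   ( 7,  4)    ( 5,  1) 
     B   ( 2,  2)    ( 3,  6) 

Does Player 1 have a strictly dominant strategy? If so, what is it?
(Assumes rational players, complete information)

Yes, Player 1's strictly dominant strategy is A

Work:
A strategy strictly dominates another if it gives a strictly higher payoff against every opponent action. Compare each pair of P1's strategies column-by-column:
  A vs B: [7 vs 2, 5 vs 3] → A strictly dominates B
  B vs A: [2 vs 7, 3 vs 5] → B does not strictly dominate A (column X: 2 ≤ 7)
A strictly dominates every other strategy → strictly dominant.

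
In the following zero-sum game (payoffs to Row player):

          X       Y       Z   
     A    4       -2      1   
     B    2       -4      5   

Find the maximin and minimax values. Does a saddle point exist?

Maximin = -2, Minimax = -2, Saddle: True

Work:
Row minimums: [-2, -4] → maximin = -2
Column maximums: [4, -2, 5] → minimax = -2
Saddle point exists! Game value = -2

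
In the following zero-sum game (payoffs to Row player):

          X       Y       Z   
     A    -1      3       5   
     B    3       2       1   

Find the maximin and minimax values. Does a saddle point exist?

Maximin = 1, Minimax = 3, Saddle: False

Work:
Row minimums: [-1, 1] → maximin = 1
Column maximums: [3, 3, 5] → minimax = 3
No saddle point (maximin ≠ minimax). Mixed strategy needed.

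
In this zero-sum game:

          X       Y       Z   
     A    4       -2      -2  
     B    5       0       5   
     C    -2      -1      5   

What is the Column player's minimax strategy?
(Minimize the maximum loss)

Column should play Y, value = 0

Work:
Column player minimizes Row's maximum payoff:
Column X: max payoff to Row = 5
Column Y: max payoff to Row = 0
Column Z: max payoff to Row = 5
Minimum is 0, achieved by column Y.
Minimax strategy: Y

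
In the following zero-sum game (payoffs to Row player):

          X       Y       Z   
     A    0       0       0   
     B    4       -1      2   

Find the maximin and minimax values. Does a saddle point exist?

Maximin = 0, Minimax = 0, Saddle: True

Work:
Row minimums: [0, -1] → maximin = 0
Column maximums: [4, 0, 2] → minimax = 0
Saddle point exists! Game value = 0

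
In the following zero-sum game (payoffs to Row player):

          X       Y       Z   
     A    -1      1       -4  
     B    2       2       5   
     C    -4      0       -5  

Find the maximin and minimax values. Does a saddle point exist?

Maximin = 2, Minimax = 2, Saddle: True

Work:
Row minimums: [-4, 2, -5] → maximin = 2
Column maximums: [2, 2, 5] → minimax = 2
Saddle point exists! Game value = 2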